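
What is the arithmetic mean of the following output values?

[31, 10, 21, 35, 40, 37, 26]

28.5714

Step 1: Sum all values: 31 + 10 + 21 + 35 + 40 + 37 + 26 = 200
Step 2: Count the number of values: n = 7
Step 3: Mean = sum / n = 200 / 7 = 28.5714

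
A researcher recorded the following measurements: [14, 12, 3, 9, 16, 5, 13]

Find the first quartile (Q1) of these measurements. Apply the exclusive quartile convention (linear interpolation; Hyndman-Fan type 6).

5

Step 1: Sort the data: [3, 5, 9, 12, 13, 14, 16]
Step 2: n = 7
Step 3: Using the exclusive quartile method:
  Q1 = 5
  Q2 (median) = 12
  Q3 = 14
  IQR = Q3 - Q1 = 14 - 5 = 9
Step 4: Q1 = 5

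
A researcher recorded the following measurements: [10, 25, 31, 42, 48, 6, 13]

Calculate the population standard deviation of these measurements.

15.0428

Step 1: Compute the mean: 25
Step 2: Sum of squared deviations from the mean: 1584
Step 3: Population variance = 1584 / 7 = 226.2857
Step 4: Standard deviation = sqrt(226.2857) = 15.0428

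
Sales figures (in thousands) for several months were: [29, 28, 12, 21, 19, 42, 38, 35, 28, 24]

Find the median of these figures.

28

Step 1: Sort the data in ascending order: [12, 19, 21, 24, 28, 28, 29, 35, 38, 42]
Step 2: The number of values is n = 10.
Step 3: Since n is even, the median is the average of positions 5 and 6:
  Median = (28 + 28) / 2 = 28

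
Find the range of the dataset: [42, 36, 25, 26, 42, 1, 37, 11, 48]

47

Step 1: Identify the maximum value: max = 48
Step 2: Identify the minimum value: min = 1
Step 3: Range = max - min = 48 - 1 = 47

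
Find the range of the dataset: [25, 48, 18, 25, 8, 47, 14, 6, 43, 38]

42

Step 1: Identify the maximum value: max = 48
Step 2: Identify the minimum value: min = 6
Step 3: Range = max - min = 48 - 6 = 42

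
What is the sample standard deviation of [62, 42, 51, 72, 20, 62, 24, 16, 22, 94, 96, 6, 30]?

29.6155

Step 1: Compute the mean: 45.9231
Step 2: Sum of squared deviations from the mean: 10524.9231
Step 3: Sample variance = 10524.9231 / 12 = 877.0769
Step 4: Standard deviation = sqrt(877.0769) = 29.6155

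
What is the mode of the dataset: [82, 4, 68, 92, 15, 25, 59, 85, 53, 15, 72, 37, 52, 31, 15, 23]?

15

Step 1: Count the frequency of each value:
  4: appears 1 time(s)
  15: appears 3 time(s)
  23: appears 1 time(s)
  25: appears 1 time(s)
  31: appears 1 time(s)
  37: appears 1 time(s)
  52: appears 1 time(s)
  53: appears 1 time(s)
  59: appears 1 time(s)
  68: appears 1 time(s)
  72: appears 1 time(s)
  82: appears 1 time(s)
  85: appears 1 time(s)
  92: appears 1 time(s)
Step 2: The value 15 appears most frequently (3 times).
Step 3: Mode = 15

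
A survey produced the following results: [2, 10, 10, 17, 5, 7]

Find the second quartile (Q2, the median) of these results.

8.5

Step 1: Sort the data: [2, 5, 7, 10, 10, 17]
Step 2: n = 6
Step 3: Q2 is the median. Since n is even, it is the average of the values at positions 3 and 4:
  Q2 = (7 + 10) / 2 = 8.5
Step 4: Q2 = 8.5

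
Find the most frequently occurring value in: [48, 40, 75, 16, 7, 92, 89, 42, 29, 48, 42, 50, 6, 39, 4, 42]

42

Step 1: Count the frequency of each value:
  4: appears 1 time(s)
  6: appears 1 time(s)
  7: appears 1 time(s)
  16: appears 1 time(s)
  29: appears 1 time(s)
  39: appears 1 time(s)
  40: appears 1 time(s)
  42: appears 3 time(s)
  48: appears 2 time(s)
  50: appears 1 time(s)
  75: appears 1 time(s)
  89: appears 1 time(s)
  92: appears 1 time(s)
Step 2: The value 42 appears most frequently (3 times).
Step 3: Mode = 42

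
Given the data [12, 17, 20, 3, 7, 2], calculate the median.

9.5

Step 1: Sort the data in ascending order: [2, 3, 7, 12, 17, 20]
Step 2: The number of values is n = 6.
Step 3: Since n is even, the median is the average of positions 3 and 4:
  Median = (7 + 12) / 2 = 9.5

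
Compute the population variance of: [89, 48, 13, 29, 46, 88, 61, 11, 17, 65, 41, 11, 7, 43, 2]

761.2622

Step 1: Compute the mean: (89 + 48 + 13 + 29 + 46 + 88 + 61 + 11 + 17 + 65 + 41 + 11 + 7 + 43 + 2) / 15 = 38.0667
Step 2: Compute squared deviations from the mean:
  (89 - 38.0667)^2 = 2594.2044
  (48 - 38.0667)^2 = 98.6711
  (13 - 38.0667)^2 = 628.3378
  (29 - 38.0667)^2 = 82.2044
  (46 - 38.0667)^2 = 62.9378
  (88 - 38.0667)^2 = 2493.3378
  (61 - 38.0667)^2 = 525.9378
  (11 - 38.0667)^2 = 732.6044
  (17 - 38.0667)^2 = 443.8044
  (65 - 38.0667)^2 = 725.4044
  (41 - 38.0667)^2 = 8.6044
  (11 - 38.0667)^2 = 732.6044
  (7 - 38.0667)^2 = 965.1378
  (43 - 38.0667)^2 = 24.3378
  (2 - 38.0667)^2 = 1300.8044
Step 3: Sum of squared deviations = 11418.9333
Step 4: Population variance = 11418.9333 / 15 = 761.2622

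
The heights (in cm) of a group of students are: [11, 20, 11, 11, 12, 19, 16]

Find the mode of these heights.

11

Step 1: Count the frequency of each value:
  11: appears 3 time(s)
  12: appears 1 time(s)
  16: appears 1 time(s)
  19: appears 1 time(s)
  20: appears 1 time(s)
Step 2: The value 11 appears most frequently (3 times).
Step 3: Mode = 11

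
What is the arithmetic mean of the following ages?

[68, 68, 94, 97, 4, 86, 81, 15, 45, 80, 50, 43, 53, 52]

59.7143

Step 1: Sum all values: 68 + 68 + 94 + 97 + 4 + 86 + 81 + 15 + 45 + 80 + 50 + 43 + 53 + 52 = 836
Step 2: Count the number of values: n = 14
Step 3: Mean = sum / n = 836 / 14 = 59.7143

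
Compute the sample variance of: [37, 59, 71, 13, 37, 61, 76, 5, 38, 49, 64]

524.6545

Step 1: Compute the mean: (37 + 59 + 71 + 13 + 37 + 61 + 76 + 5 + 38 + 49 + 64) / 11 = 46.3636
Step 2: Compute squared deviations from the mean:
  (37 - 46.3636)^2 = 87.6777
  (59 - 46.3636)^2 = 159.6777
  (71 - 46.3636)^2 = 606.9504
  (13 - 46.3636)^2 = 1113.1322
  (37 - 46.3636)^2 = 87.6777
  (61 - 46.3636)^2 = 214.2231
  (76 - 46.3636)^2 = 878.314
  (5 - 46.3636)^2 = 1710.9504
  (38 - 46.3636)^2 = 69.9504
  (49 - 46.3636)^2 = 6.9504
  (64 - 46.3636)^2 = 311.0413
Step 3: Sum of squared deviations = 5246.5455
Step 4: Sample variance = 5246.5455 / 10 = 524.6545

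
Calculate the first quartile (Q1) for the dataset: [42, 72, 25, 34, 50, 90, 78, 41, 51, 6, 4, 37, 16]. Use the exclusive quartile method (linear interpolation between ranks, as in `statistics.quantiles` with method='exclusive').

20.5

Step 1: Sort the data: [4, 6, 16, 25, 34, 37, 41, 42, 50, 51, 72, 78, 90]
Step 2: n = 13
Step 3: Using the exclusive quartile method:
  Q1 = 20.5
  Q2 (median) = 41
  Q3 = 61.5
  IQR = Q3 - Q1 = 61.5 - 20.5 = 41
Step 4: Q1 = 20.5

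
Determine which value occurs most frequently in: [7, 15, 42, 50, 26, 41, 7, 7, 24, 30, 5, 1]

7

Step 1: Count the frequency of each value:
  1: appears 1 time(s)
  5: appears 1 time(s)
  7: appears 3 time(s)
  15: appears 1 time(s)
  24: appears 1 time(s)
  26: appears 1 time(s)
  30: appears 1 time(s)
  41: appears 1 time(s)
  42: appears 1 time(s)
  50: appears 1 time(s)
Step 2: The value 7 appears most frequently (3 times).
Step 3: Mode = 7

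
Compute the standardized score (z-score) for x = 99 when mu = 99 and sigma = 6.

0

Step 1: Recall the z-score formula: z = (x - mu) / sigma
Step 2: Substitute values: z = (99 - 99) / 6
Step 3: z = 0 / 6 = 0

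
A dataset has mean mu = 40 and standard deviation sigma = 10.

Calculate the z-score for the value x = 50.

1

Step 1: Recall the z-score formula: z = (x - mu) / sigma
Step 2: Substitute values: z = (50 - 40) / 10
Step 3: z = 10 / 10 = 1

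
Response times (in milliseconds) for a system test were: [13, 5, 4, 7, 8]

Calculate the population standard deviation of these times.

3.1369

Step 1: Compute the mean: 7.4
Step 2: Sum of squared deviations from the mean: 49.2
Step 3: Population variance = 49.2 / 5 = 9.84
Step 4: Standard deviation = sqrt(9.84) = 3.1369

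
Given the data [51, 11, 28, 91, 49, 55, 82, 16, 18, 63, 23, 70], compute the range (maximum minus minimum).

80

Step 1: Identify the maximum value: max = 91
Step 2: Identify the minimum value: min = 11
Step 3: Range = max - min = 91 - 11 = 80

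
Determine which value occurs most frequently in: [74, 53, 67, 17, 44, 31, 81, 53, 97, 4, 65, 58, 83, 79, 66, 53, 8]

53

Step 1: Count the frequency of each value:
  4: appears 1 time(s)
  8: appears 1 time(s)
  17: appears 1 time(s)
  31: appears 1 time(s)
  44: appears 1 time(s)
  53: appears 3 time(s)
  58: appears 1 time(s)
  65: appears 1 time(s)
  66: appears 1 time(s)
  67: appears 1 time(s)
  74: appears 1 time(s)
  79: appears 1 time(s)
  81: appears 1 time(s)
  83: appears 1 time(s)
  97: appears 1 time(s)
Step 2: The value 53 appears most frequently (3 times).
Step 3: Mode = 53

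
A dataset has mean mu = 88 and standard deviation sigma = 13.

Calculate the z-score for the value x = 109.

1.6154

Step 1: Recall the z-score formula: z = (x - mu) / sigma
Step 2: Substitute values: z = (109 - 88) / 13
Step 3: z = 21 / 13 = 1.6154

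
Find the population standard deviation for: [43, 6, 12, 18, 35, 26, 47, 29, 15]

13.3333

Step 1: Compute the mean: 25.6667
Step 2: Sum of squared deviations from the mean: 1600
Step 3: Population variance = 1600 / 9 = 177.7778
Step 4: Standard deviation = sqrt(177.7778) = 13.3333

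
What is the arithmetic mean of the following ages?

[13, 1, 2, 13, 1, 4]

5.6667

Step 1: Sum all values: 13 + 1 + 2 + 13 + 1 + 4 = 34
Step 2: Count the number of values: n = 6
Step 3: Mean = sum / n = 34 / 6 = 5.6667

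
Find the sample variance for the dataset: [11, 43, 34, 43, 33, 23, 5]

225.2857

Step 1: Compute the mean: (11 + 43 + 34 + 43 + 33 + 23 + 5) / 7 = 27.4286
Step 2: Compute squared deviations from the mean:
  (11 - 27.4286)^2 = 269.898
  (43 - 27.4286)^2 = 242.4694
  (34 - 27.4286)^2 = 43.1837
  (43 - 27.4286)^2 = 242.4694
  (33 - 27.4286)^2 = 31.0408
  (23 - 27.4286)^2 = 19.6122
  (5 - 27.4286)^2 = 503.0408
Step 3: Sum of squared deviations = 1351.7143
Step 4: Sample variance = 1351.7143 / 6 = 225.2857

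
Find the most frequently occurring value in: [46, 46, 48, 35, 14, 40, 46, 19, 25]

46

Step 1: Count the frequency of each value:
  14: appears 1 time(s)
  19: appears 1 time(s)
  25: appears 1 time(s)
  35: appears 1 time(s)
  40: appears 1 time(s)
  46: appears 3 time(s)
  48: appears 1 time(s)
Step 2: The value 46 appears most frequently (3 times).
Step 3: Mode = 46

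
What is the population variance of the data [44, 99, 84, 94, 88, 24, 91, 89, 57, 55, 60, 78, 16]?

687.0059

Step 1: Compute the mean: (44 + 99 + 84 + 94 + 88 + 24 + 91 + 89 + 57 + 55 + 60 + 78 + 16) / 13 = 67.6154
Step 2: Compute squared deviations from the mean:
  (44 - 67.6154)^2 = 557.6864
  (99 - 67.6154)^2 = 984.9941
  (84 - 67.6154)^2 = 268.4556
  (94 - 67.6154)^2 = 696.1479
  (88 - 67.6154)^2 = 415.5325
  (24 - 67.6154)^2 = 1902.3018
  (91 - 67.6154)^2 = 546.8402
  (89 - 67.6154)^2 = 457.3018
  (57 - 67.6154)^2 = 112.6864
  (55 - 67.6154)^2 = 159.1479
  (60 - 67.6154)^2 = 57.9941
  (78 - 67.6154)^2 = 107.8402
  (16 - 67.6154)^2 = 2664.1479
Step 3: Sum of squared deviations = 8931.0769
Step 4: Population variance = 8931.0769 / 13 = 687.0059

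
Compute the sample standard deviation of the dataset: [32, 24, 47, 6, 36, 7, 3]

17.1603

Step 1: Compute the mean: 22.1429
Step 2: Sum of squared deviations from the mean: 1766.8571
Step 3: Sample variance = 1766.8571 / 6 = 294.4762
Step 4: Standard deviation = sqrt(294.4762) = 17.1603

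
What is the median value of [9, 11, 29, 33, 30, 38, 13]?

29

Step 1: Sort the data in ascending order: [9, 11, 13, 29, 30, 33, 38]
Step 2: The number of values is n = 7.
Step 3: Since n is odd, the median is the middle value at position 4: 29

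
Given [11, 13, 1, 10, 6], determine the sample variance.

22.7

Step 1: Compute the mean: (11 + 13 + 1 + 10 + 6) / 5 = 8.2
Step 2: Compute squared deviations from the mean:
  (11 - 8.2)^2 = 7.84
  (13 - 8.2)^2 = 23.04
  (1 - 8.2)^2 = 51.84
  (10 - 8.2)^2 = 3.24
  (6 - 8.2)^2 = 4.84
Step 3: Sum of squared deviations = 90.8
Step 4: Sample variance = 90.8 / 4 = 22.7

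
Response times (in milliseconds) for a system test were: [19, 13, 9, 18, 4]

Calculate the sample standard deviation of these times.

6.269

Step 1: Compute the mean: 12.6
Step 2: Sum of squared deviations from the mean: 157.2
Step 3: Sample variance = 157.2 / 4 = 39.3
Step 4: Standard deviation = sqrt(39.3) = 6.269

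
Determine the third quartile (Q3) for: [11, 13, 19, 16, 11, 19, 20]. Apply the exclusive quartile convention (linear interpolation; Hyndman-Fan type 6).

19

Step 1: Sort the data: [11, 11, 13, 16, 19, 19, 20]
Step 2: n = 7
Step 3: Using the exclusive quartile method:
  Q1 = 11
  Q2 (median) = 16
  Q3 = 19
  IQR = Q3 - Q1 = 19 - 11 = 8
Step 4: Q3 = 19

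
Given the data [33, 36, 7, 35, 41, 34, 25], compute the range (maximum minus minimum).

34

Step 1: Identify the maximum value: max = 41
Step 2: Identify the minimum value: min = 7
Step 3: Range = max - min = 41 - 7 = 34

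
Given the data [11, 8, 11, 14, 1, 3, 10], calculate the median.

10

Step 1: Sort the data in ascending order: [1, 3, 8, 10, 11, 11, 14]
Step 2: The number of values is n = 7.
Step 3: Since n is odd, the median is the middle value at position 4: 10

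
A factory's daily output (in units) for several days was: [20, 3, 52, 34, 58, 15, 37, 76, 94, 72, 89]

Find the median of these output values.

52

Step 1: Sort the data in ascending order: [3, 15, 20, 34, 37, 52, 58, 72, 76, 89, 94]
Step 2: The number of values is n = 11.
Step 3: Since n is odd, the median is the middle value at position 6: 52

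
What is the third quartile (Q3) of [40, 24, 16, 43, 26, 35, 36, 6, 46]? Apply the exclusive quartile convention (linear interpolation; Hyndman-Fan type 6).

41.5

Step 1: Sort the data: [6, 16, 24, 26, 35, 36, 40, 43, 46]
Step 2: n = 9
Step 3: Using the exclusive quartile method:
  Q1 = 20
  Q2 (median) = 35
  Q3 = 41.5
  IQR = Q3 - Q1 = 41.5 - 20 = 21.5
Step 4: Q3 = 41.5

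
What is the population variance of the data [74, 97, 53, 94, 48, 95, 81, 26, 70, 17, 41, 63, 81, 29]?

671.2092

Step 1: Compute the mean: (74 + 97 + 53 + 94 + 48 + 95 + 81 + 26 + 70 + 17 + 41 + 63 + 81 + 29) / 14 = 62.0714
Step 2: Compute squared deviations from the mean:
  (74 - 62.0714)^2 = 142.2908
  (97 - 62.0714)^2 = 1220.0051
  (53 - 62.0714)^2 = 82.2908
  (94 - 62.0714)^2 = 1019.4337
  (48 - 62.0714)^2 = 198.0051
  (95 - 62.0714)^2 = 1084.2908
  (81 - 62.0714)^2 = 358.2908
  (26 - 62.0714)^2 = 1301.148
  (70 - 62.0714)^2 = 62.8622
  (17 - 62.0714)^2 = 2031.4337
  (41 - 62.0714)^2 = 444.0051
  (63 - 62.0714)^2 = 0.8622
  (81 - 62.0714)^2 = 358.2908
  (29 - 62.0714)^2 = 1093.7194
Step 3: Sum of squared deviations = 9396.9286
Step 4: Population variance = 9396.9286 / 14 = 671.2092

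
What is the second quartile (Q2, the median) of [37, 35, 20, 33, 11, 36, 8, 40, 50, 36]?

35.5

Step 1: Sort the data: [8, 11, 20, 33, 35, 36, 36, 37, 40, 50]
Step 2: n = 10
Step 3: Q2 is the median. Since n is even, it is the average of the values at positions 5 and 6:
  Q2 = (35 + 36) / 2 = 35.5
Step 4: Q2 = 35.5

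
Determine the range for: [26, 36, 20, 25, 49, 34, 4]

45

Step 1: Identify the maximum value: max = 49
Step 2: Identify the minimum value: min = 4
Step 3: Range = max - min = 49 - 4 = 45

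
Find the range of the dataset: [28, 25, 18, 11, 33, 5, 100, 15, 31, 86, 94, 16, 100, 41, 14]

95

Step 1: Identify the maximum value: max = 100
Step 2: Identify the minimum value: min = 5
Step 3: Range = max - min = 100 - 5 = 95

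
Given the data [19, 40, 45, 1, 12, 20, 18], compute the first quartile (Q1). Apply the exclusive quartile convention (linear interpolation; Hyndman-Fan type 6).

12

Step 1: Sort the data: [1, 12, 18, 19, 20, 40, 45]
Step 2: n = 7
Step 3: Using the exclusive quartile method:
  Q1 = 12
  Q2 (median) = 19
  Q3 = 40
  IQR = Q3 - Q1 = 40 - 12 = 28
Step 4: Q1 = 12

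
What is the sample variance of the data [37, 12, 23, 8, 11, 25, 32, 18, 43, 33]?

142.4

Step 1: Compute the mean: (37 + 12 + 23 + 8 + 11 + 25 + 32 + 18 + 43 + 33) / 10 = 24.2
Step 2: Compute squared deviations from the mean:
  (37 - 24.2)^2 = 163.84
  (12 - 24.2)^2 = 148.84
  (23 - 24.2)^2 = 1.44
  (8 - 24.2)^2 = 262.44
  (11 - 24.2)^2 = 174.24
  (25 - 24.2)^2 = 0.64
  (32 - 24.2)^2 = 60.84
  (18 - 24.2)^2 = 38.44
  (43 - 24.2)^2 = 353.44
  (33 - 24.2)^2 = 77.44
Step 3: Sum of squared deviations = 1281.6
Step 4: Sample variance = 1281.6 / 9 = 142.4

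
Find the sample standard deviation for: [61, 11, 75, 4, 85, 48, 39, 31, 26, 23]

26.7874

Step 1: Compute the mean: 40.3
Step 2: Sum of squared deviations from the mean: 6458.1
Step 3: Sample variance = 6458.1 / 9 = 717.5667
Step 4: Standard deviation = sqrt(717.5667) = 26.7874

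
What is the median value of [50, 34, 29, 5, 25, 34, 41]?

34

Step 1: Sort the data in ascending order: [5, 25, 29, 34, 34, 41, 50]
Step 2: The number of values is n = 7.
Step 3: Since n is odd, the median is the middle value at position 4: 34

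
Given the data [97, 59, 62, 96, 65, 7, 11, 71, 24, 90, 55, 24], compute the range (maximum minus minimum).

90

Step 1: Identify the maximum value: max = 97
Step 2: Identify the minimum value: min = 7
Step 3: Range = max - min = 97 - 7 = 90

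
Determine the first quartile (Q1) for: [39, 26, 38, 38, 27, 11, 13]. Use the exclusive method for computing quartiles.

13

Step 1: Sort the data: [11, 13, 26, 27, 38, 38, 39]
Step 2: n = 7
Step 3: Using the exclusive quartile method:
  Q1 = 13
  Q2 (median) = 27
  Q3 = 38
  IQR = Q3 - Q1 = 38 - 13 = 25
Step 4: Q1 = 13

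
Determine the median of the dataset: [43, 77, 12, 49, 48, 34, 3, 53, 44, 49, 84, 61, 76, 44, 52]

49

Step 1: Sort the data in ascending order: [3, 12, 34, 43, 44, 44, 48, 49, 49, 52, 53, 61, 76, 77, 84]
Step 2: The number of values is n = 15.
Step 3: Since n is odd, the median is the middle value at position 8: 49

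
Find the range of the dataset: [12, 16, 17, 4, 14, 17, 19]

15

Step 1: Identify the maximum value: max = 19
Step 2: Identify the minimum value: min = 4
Step 3: Range = max - min = 19 - 4 = 15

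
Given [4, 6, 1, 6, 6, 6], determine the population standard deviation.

1.8634

Step 1: Compute the mean: 4.8333
Step 2: Sum of squared deviations from the mean: 20.8333
Step 3: Population variance = 20.8333 / 6 = 3.4722
Step 4: Standard deviation = sqrt(3.4722) = 1.8634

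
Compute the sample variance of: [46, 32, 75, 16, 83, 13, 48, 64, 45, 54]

529.1556

Step 1: Compute the mean: (46 + 32 + 75 + 16 + 83 + 13 + 48 + 64 + 45 + 54) / 10 = 47.6
Step 2: Compute squared deviations from the mean:
  (46 - 47.6)^2 = 2.56
  (32 - 47.6)^2 = 243.36
  (75 - 47.6)^2 = 750.76
  (16 - 47.6)^2 = 998.56
  (83 - 47.6)^2 = 1253.16
  (13 - 47.6)^2 = 1197.16
  (48 - 47.6)^2 = 0.16
  (64 - 47.6)^2 = 268.96
  (45 - 47.6)^2 = 6.76
  (54 - 47.6)^2 = 40.96
Step 3: Sum of squared deviations = 4762.4
Step 4: Sample variance = 4762.4 / 9 = 529.1556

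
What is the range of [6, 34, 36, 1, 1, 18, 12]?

35

Step 1: Identify the maximum value: max = 36
Step 2: Identify the minimum value: min = 1
Step 3: Range = max - min = 36 - 1 = 35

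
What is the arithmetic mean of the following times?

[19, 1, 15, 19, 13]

13.4

Step 1: Sum all values: 19 + 1 + 15 + 19 + 13 = 67
Step 2: Count the number of values: n = 5
Step 3: Mean = sum / n = 67 / 5 = 13.4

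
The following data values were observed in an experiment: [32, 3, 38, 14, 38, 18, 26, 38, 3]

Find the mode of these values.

38

Step 1: Count the frequency of each value:
  3: appears 2 time(s)
  14: appears 1 time(s)
  18: appears 1 time(s)
  26: appears 1 time(s)
  32: appears 1 time(s)
  38: appears 3 time(s)
Step 2: The value 38 appears most frequently (3 times).
Step 3: Mode = 38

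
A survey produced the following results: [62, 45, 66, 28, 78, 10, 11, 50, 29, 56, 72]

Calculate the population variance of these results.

509.719

Step 1: Compute the mean: (62 + 45 + 66 + 28 + 78 + 10 + 11 + 50 + 29 + 56 + 72) / 11 = 46.0909
Step 2: Compute squared deviations from the mean:
  (62 - 46.0909)^2 = 253.0992
  (45 - 46.0909)^2 = 1.1901
  (66 - 46.0909)^2 = 396.3719
  (28 - 46.0909)^2 = 327.281
  (78 - 46.0909)^2 = 1018.1901
  (10 - 46.0909)^2 = 1302.5537
  (11 - 46.0909)^2 = 1231.3719
  (50 - 46.0909)^2 = 15.281
  (29 - 46.0909)^2 = 292.0992
  (56 - 46.0909)^2 = 98.1901
  (72 - 46.0909)^2 = 671.281
Step 3: Sum of squared deviations = 5606.9091
Step 4: Population variance = 5606.9091 / 11 = 509.719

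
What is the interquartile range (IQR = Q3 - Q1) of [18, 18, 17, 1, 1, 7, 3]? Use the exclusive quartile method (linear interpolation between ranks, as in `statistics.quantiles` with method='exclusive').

17

Step 1: Sort the data: [1, 1, 3, 7, 17, 18, 18]
Step 2: n = 7
Step 3: Using the exclusive quartile method:
  Q1 = 1
  Q2 (median) = 7
  Q3 = 18
  IQR = Q3 - Q1 = 18 - 1 = 17
Step 4: IQR = 17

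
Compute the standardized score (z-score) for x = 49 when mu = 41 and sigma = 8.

1

Step 1: Recall the z-score formula: z = (x - mu) / sigma
Step 2: Substitute values: z = (49 - 41) / 8
Step 3: z = 8 / 8 = 1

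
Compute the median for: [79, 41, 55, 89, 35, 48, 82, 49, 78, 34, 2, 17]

48.5

Step 1: Sort the data in ascending order: [2, 17, 34, 35, 41, 48, 49, 55, 78, 79, 82, 89]
Step 2: The number of values is n = 12.
Step 3: Since n is even, the median is the average of positions 6 and 7:
  Median = (48 + 49) / 2 = 48.5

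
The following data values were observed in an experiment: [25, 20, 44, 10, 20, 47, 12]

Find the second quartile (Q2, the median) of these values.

20

Step 1: Sort the data: [10, 12, 20, 20, 25, 44, 47]
Step 2: n = 7
Step 3: Q2 is the median. Since n is odd, it is the middle value at position 4: 20
Step 4: Q2 = 20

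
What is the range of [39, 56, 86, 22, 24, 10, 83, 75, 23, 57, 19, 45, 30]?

76

Step 1: Identify the maximum value: max = 86
Step 2: Identify the minimum value: min = 10
Step 3: Range = max - min = 86 - 10 = 76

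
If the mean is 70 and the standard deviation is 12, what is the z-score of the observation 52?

-1.5

Step 1: Recall the z-score formula: z = (x - mu) / sigma
Step 2: Substitute values: z = (52 - 70) / 12
Step 3: z = -18 / 12 = -1.5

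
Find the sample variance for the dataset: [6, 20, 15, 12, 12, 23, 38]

109

Step 1: Compute the mean: (6 + 20 + 15 + 12 + 12 + 23 + 38) / 7 = 18
Step 2: Compute squared deviations from the mean:
  (6 - 18)^2 = 144
  (20 - 18)^2 = 4
  (15 - 18)^2 = 9
  (12 - 18)^2 = 36
  (12 - 18)^2 = 36
  (23 - 18)^2 = 25
  (38 - 18)^2 = 400
Step 3: Sum of squared deviations = 654
Step 4: Sample variance = 654 / 6 = 109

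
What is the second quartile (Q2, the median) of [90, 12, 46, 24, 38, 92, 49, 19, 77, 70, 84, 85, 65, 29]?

57

Step 1: Sort the data: [12, 19, 24, 29, 38, 46, 49, 65, 70, 77, 84, 85, 90, 92]
Step 2: n = 14
Step 3: Q2 is the median. Since n is even, it is the average of the values at positions 7 and 8:
  Q2 = (49 + 65) / 2 = 57
Step 4: Q2 = 57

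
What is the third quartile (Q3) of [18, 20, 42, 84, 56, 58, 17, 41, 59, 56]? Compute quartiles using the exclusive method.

58.25

Step 1: Sort the data: [17, 18, 20, 41, 42, 56, 56, 58, 59, 84]
Step 2: n = 10
Step 3: Using the exclusive quartile method:
  Q1 = 19.5
  Q2 (median) = 49
  Q3 = 58.25
  IQR = Q3 - Q1 = 58.25 - 19.5 = 38.75
Step 4: Q3 = 58.25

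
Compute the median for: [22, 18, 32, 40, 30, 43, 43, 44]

36

Step 1: Sort the data in ascending order: [18, 22, 30, 32, 40, 43, 43, 44]
Step 2: The number of values is n = 8.
Step 3: Since n is even, the median is the average of positions 4 and 5:
  Median = (32 + 40) / 2 = 36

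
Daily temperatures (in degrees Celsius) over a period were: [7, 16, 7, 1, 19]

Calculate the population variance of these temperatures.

43.2

Step 1: Compute the mean: (7 + 16 + 7 + 1 + 19) / 5 = 10
Step 2: Compute squared deviations from the mean:
  (7 - 10)^2 = 9
  (16 - 10)^2 = 36
  (7 - 10)^2 = 9
  (1 - 10)^2 = 81
  (19 - 10)^2 = 81
Step 3: Sum of squared deviations = 216
Step 4: Population variance = 216 / 5 = 43.2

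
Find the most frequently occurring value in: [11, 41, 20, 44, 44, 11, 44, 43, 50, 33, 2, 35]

44

Step 1: Count the frequency of each value:
  2: appears 1 time(s)
  11: appears 2 time(s)
  20: appears 1 time(s)
  33: appears 1 time(s)
  35: appears 1 time(s)
  41: appears 1 time(s)
  43: appears 1 time(s)
  44: appears 3 time(s)
  50: appears 1 time(s)
Step 2: The value 44 appears most frequently (3 times).
Step 3: Mode = 44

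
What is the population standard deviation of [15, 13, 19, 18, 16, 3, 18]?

5.095

Step 1: Compute the mean: 14.5714
Step 2: Sum of squared deviations from the mean: 181.7143
Step 3: Population variance = 181.7143 / 7 = 25.9592
Step 4: Standard deviation = sqrt(25.9592) = 5.095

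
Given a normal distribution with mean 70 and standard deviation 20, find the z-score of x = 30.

-2

Step 1: Recall the z-score formula: z = (x - mu) / sigma
Step 2: Substitute values: z = (30 - 70) / 20
Step 3: z = -40 / 20 = -2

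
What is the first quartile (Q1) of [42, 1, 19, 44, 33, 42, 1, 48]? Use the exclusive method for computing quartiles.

5.5

Step 1: Sort the data: [1, 1, 19, 33, 42, 42, 44, 48]
Step 2: n = 8
Step 3: Using the exclusive quartile method:
  Q1 = 5.5
  Q2 (median) = 37.5
  Q3 = 43.5
  IQR = Q3 - Q1 = 43.5 - 5.5 = 38
Step 4: Q1 = 5.5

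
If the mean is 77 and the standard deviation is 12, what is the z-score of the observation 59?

-1.5

Step 1: Recall the z-score formula: z = (x - mu) / sigma
Step 2: Substitute values: z = (59 - 77) / 12
Step 3: z = -18 / 12 = -1.5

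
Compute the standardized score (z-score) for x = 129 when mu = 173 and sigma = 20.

-2.2

Step 1: Recall the z-score formula: z = (x - mu) / sigma
Step 2: Substitute values: z = (129 - 173) / 20
Step 3: z = -44 / 20 = -2.2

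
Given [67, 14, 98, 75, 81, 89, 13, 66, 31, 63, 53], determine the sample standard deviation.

28.7244

Step 1: Compute the mean: 59.0909
Step 2: Sum of squared deviations from the mean: 8250.9091
Step 3: Sample variance = 8250.9091 / 10 = 825.0909
Step 4: Standard deviation = sqrt(825.0909) = 28.7244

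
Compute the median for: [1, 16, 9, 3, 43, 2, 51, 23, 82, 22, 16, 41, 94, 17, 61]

22

Step 1: Sort the data in ascending order: [1, 2, 3, 9, 16, 16, 17, 22, 23, 41, 43, 51, 61, 82, 94]
Step 2: The number of values is n = 15.
Step 3: Since n is odd, the median is the middle value at position 8: 22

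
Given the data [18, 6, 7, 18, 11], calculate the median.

11

Step 1: Sort the data in ascending order: [6, 7, 11, 18, 18]
Step 2: The number of values is n = 5.
Step 3: Since n is odd, the median is the middle value at position 3: 11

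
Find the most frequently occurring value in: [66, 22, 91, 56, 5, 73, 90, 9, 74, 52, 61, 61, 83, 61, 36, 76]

61

Step 1: Count the frequency of each value:
  5: appears 1 time(s)
  9: appears 1 time(s)
  22: appears 1 time(s)
  36: appears 1 time(s)
  52: appears 1 time(s)
  56: appears 1 time(s)
  61: appears 3 time(s)
  66: appears 1 time(s)
  73: appears 1 time(s)
  74: appears 1 time(s)
  76: appears 1 time(s)
  83: appears 1 time(s)
  90: appears 1 time(s)
  91: appears 1 time(s)
Step 2: The value 61 appears most frequently (3 times).
Step 3: Mode = 61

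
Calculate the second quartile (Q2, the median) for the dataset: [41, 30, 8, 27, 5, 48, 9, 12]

19.5

Step 1: Sort the data: [5, 8, 9, 12, 27, 30, 41, 48]
Step 2: n = 8
Step 3: Q2 is the median. Since n is even, it is the average of the values at positions 4 and 5:
  Q2 = (12 + 27) / 2 = 19.5
Step 4: Q2 = 19.5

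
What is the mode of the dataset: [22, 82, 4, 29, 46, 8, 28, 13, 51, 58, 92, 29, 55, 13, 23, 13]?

13

Step 1: Count the frequency of each value:
  4: appears 1 time(s)
  8: appears 1 time(s)
  13: appears 3 time(s)
  22: appears 1 time(s)
  23: appears 1 time(s)
  28: appears 1 time(s)
  29: appears 2 time(s)
  46: appears 1 time(s)
  51: appears 1 time(s)
  55: appears 1 time(s)
  58: appears 1 time(s)
  82: appears 1 time(s)
  92: appears 1 time(s)
Step 2: The value 13 appears most frequently (3 times).
Step 3: Mode = 13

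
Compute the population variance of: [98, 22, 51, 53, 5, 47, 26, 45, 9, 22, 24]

625.7025

Step 1: Compute the mean: (98 + 22 + 51 + 53 + 5 + 47 + 26 + 45 + 9 + 22 + 24) / 11 = 36.5455
Step 2: Compute squared deviations from the mean:
  (98 - 36.5455)^2 = 3776.6612
  (22 - 36.5455)^2 = 211.5702
  (51 - 36.5455)^2 = 208.9339
  (53 - 36.5455)^2 = 270.7521
  (5 - 36.5455)^2 = 995.1157
  (47 - 36.5455)^2 = 109.2975
  (26 - 36.5455)^2 = 111.2066
  (45 - 36.5455)^2 = 71.4793
  (9 - 36.5455)^2 = 758.7521
  (22 - 36.5455)^2 = 211.5702
  (24 - 36.5455)^2 = 157.3884
Step 3: Sum of squared deviations = 6882.7273
Step 4: Population variance = 6882.7273 / 11 = 625.7025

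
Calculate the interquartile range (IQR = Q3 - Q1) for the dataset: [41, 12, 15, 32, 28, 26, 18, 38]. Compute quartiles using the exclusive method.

20.75

Step 1: Sort the data: [12, 15, 18, 26, 28, 32, 38, 41]
Step 2: n = 8
Step 3: Using the exclusive quartile method:
  Q1 = 15.75
  Q2 (median) = 27
  Q3 = 36.5
  IQR = Q3 - Q1 = 36.5 - 15.75 = 20.75
Step 4: IQR = 20.75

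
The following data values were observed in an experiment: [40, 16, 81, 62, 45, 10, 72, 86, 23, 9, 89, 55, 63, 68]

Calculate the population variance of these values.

727.801

Step 1: Compute the mean: (40 + 16 + 81 + 62 + 45 + 10 + 72 + 86 + 23 + 9 + 89 + 55 + 63 + 68) / 14 = 51.3571
Step 2: Compute squared deviations from the mean:
  (40 - 51.3571)^2 = 128.9847
  (16 - 51.3571)^2 = 1250.1276
  (81 - 51.3571)^2 = 878.699
  (62 - 51.3571)^2 = 113.2704
  (45 - 51.3571)^2 = 40.4133
  (10 - 51.3571)^2 = 1710.4133
  (72 - 51.3571)^2 = 426.1276
  (86 - 51.3571)^2 = 1200.1276
  (23 - 51.3571)^2 = 804.1276
  (9 - 51.3571)^2 = 1794.1276
  (89 - 51.3571)^2 = 1416.9847
  (55 - 51.3571)^2 = 13.2704
  (63 - 51.3571)^2 = 135.5561
  (68 - 51.3571)^2 = 276.9847
Step 3: Sum of squared deviations = 10189.2143
Step 4: Population variance = 10189.2143 / 14 = 727.801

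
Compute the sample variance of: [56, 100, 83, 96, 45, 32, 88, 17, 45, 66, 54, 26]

774.9091

Step 1: Compute the mean: (56 + 100 + 83 + 96 + 45 + 32 + 88 + 17 + 45 + 66 + 54 + 26) / 12 = 59
Step 2: Compute squared deviations from the mean:
  (56 - 59)^2 = 9
  (100 - 59)^2 = 1681
  (83 - 59)^2 = 576
  (96 - 59)^2 = 1369
  (45 - 59)^2 = 196
  (32 - 59)^2 = 729
  (88 - 59)^2 = 841
  (17 - 59)^2 = 1764
  (45 - 59)^2 = 196
  (66 - 59)^2 = 49
  (54 - 59)^2 = 25
  (26 - 59)^2 = 1089
Step 3: Sum of squared deviations = 8524
Step 4: Sample variance = 8524 / 11 = 774.9091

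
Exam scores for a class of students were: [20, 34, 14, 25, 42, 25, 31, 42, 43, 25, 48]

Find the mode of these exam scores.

25

Step 1: Count the frequency of each value:
  14: appears 1 time(s)
  20: appears 1 time(s)
  25: appears 3 time(s)
  31: appears 1 time(s)
  34: appears 1 time(s)
  42: appears 2 time(s)
  43: appears 1 time(s)
  48: appears 1 time(s)
Step 2: The value 25 appears most frequently (3 times).
Step 3: Mode = 25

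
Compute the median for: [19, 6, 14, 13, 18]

14

Step 1: Sort the data in ascending order: [6, 13, 14, 18, 19]
Step 2: The number of values is n = 5.
Step 3: Since n is odd, the median is the middle value at position 3: 14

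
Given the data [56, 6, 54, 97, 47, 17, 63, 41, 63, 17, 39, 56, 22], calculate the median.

47

Step 1: Sort the data in ascending order: [6, 17, 17, 22, 39, 41, 47, 54, 56, 56, 63, 63, 97]
Step 2: The number of values is n = 13.
Step 3: Since n is odd, the median is the middle value at position 7: 47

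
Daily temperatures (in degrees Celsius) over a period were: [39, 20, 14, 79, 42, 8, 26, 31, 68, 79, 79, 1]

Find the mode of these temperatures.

79

Step 1: Count the frequency of each value:
  1: appears 1 time(s)
  8: appears 1 time(s)
  14: appears 1 time(s)
  20: appears 1 time(s)
  26: appears 1 time(s)
  31: appears 1 time(s)
  39: appears 1 time(s)
  42: appears 1 time(s)
  68: appears 1 time(s)
  79: appears 3 time(s)
Step 2: The value 79 appears most frequently (3 times).
Step 3: Mode = 79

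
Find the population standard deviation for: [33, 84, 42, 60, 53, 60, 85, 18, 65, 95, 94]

24.1144

Step 1: Compute the mean: 62.6364
Step 2: Sum of squared deviations from the mean: 6396.5455
Step 3: Population variance = 6396.5455 / 11 = 581.5041
Step 4: Standard deviation = sqrt(581.5041) = 24.1144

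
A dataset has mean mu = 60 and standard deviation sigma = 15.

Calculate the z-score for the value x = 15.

-3

Step 1: Recall the z-score formula: z = (x - mu) / sigma
Step 2: Substitute values: z = (15 - 60) / 15
Step 3: z = -45 / 15 = -3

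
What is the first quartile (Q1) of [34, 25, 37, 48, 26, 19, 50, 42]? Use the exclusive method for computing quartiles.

25.25

Step 1: Sort the data: [19, 25, 26, 34, 37, 42, 48, 50]
Step 2: n = 8
Step 3: Using the exclusive quartile method:
  Q1 = 25.25
  Q2 (median) = 35.5
  Q3 = 46.5
  IQR = Q3 - Q1 = 46.5 - 25.25 = 21.25
Step 4: Q1 = 25.25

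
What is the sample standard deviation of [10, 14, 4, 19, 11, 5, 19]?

6.0474

Step 1: Compute the mean: 11.7143
Step 2: Sum of squared deviations from the mean: 219.4286
Step 3: Sample variance = 219.4286 / 6 = 36.5714
Step 4: Standard deviation = sqrt(36.5714) = 6.0474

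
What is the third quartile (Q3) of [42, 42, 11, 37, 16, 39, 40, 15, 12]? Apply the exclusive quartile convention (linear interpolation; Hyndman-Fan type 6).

41

Step 1: Sort the data: [11, 12, 15, 16, 37, 39, 40, 42, 42]
Step 2: n = 9
Step 3: Using the exclusive quartile method:
  Q1 = 13.5
  Q2 (median) = 37
  Q3 = 41
  IQR = Q3 - Q1 = 41 - 13.5 = 27.5
Step 4: Q3 = 41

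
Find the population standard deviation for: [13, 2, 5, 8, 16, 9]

4.6696

Step 1: Compute the mean: 8.8333
Step 2: Sum of squared deviations from the mean: 130.8333
Step 3: Population variance = 130.8333 / 6 = 21.8056
Step 4: Standard deviation = sqrt(21.8056) = 4.6696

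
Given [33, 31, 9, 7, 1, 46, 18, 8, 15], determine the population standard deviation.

14.0396

Step 1: Compute the mean: 18.6667
Step 2: Sum of squared deviations from the mean: 1774
Step 3: Population variance = 1774 / 9 = 197.1111
Step 4: Standard deviation = sqrt(197.1111) = 14.0396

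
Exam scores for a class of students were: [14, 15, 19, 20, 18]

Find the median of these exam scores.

18

Step 1: Sort the data in ascending order: [14, 15, 18, 19, 20]
Step 2: The number of values is n = 5.
Step 3: Since n is odd, the median is the middle value at position 3: 18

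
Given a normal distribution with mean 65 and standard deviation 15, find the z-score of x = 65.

0

Step 1: Recall the z-score formula: z = (x - mu) / sigma
Step 2: Substitute values: z = (65 - 65) / 15
Step 3: z = 0 / 15 = 0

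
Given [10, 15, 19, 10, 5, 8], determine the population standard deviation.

4.5977

Step 1: Compute the mean: 11.1667
Step 2: Sum of squared deviations from the mean: 126.8333
Step 3: Population variance = 126.8333 / 6 = 21.1389
Step 4: Standard deviation = sqrt(21.1389) = 4.5977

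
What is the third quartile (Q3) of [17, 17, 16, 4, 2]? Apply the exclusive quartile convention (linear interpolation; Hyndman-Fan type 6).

17

Step 1: Sort the data: [2, 4, 16, 17, 17]
Step 2: n = 5
Step 3: Using the exclusive quartile method:
  Q1 = 3
  Q2 (median) = 16
  Q3 = 17
  IQR = Q3 - Q1 = 17 - 3 = 14
Step 4: Q3 = 17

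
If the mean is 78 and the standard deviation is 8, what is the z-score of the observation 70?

-1

Step 1: Recall the z-score formula: z = (x - mu) / sigma
Step 2: Substitute values: z = (70 - 78) / 8
Step 3: z = -8 / 8 = -1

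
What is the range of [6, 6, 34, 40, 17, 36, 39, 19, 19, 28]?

34

Step 1: Identify the maximum value: max = 40
Step 2: Identify the minimum value: min = 6
Step 3: Range = max - min = 40 - 6 = 34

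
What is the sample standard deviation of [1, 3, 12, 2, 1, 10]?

4.8751

Step 1: Compute the mean: 4.8333
Step 2: Sum of squared deviations from the mean: 118.8333
Step 3: Sample variance = 118.8333 / 5 = 23.7667
Step 4: Standard deviation = sqrt(23.7667) = 4.8751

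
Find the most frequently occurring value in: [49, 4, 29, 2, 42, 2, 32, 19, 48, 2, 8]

2

Step 1: Count the frequency of each value:
  2: appears 3 time(s)
  4: appears 1 time(s)
  8: appears 1 time(s)
  19: appears 1 time(s)
  29: appears 1 time(s)
  32: appears 1 time(s)
  42: appears 1 time(s)
  48: appears 1 time(s)
  49: appears 1 time(s)
Step 2: The value 2 appears most frequently (3 times).
Step 3: Mode = 2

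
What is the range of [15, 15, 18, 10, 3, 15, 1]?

17

Step 1: Identify the maximum value: max = 18
Step 2: Identify the minimum value: min = 1
Step 3: Range = max - min = 18 - 1 = 17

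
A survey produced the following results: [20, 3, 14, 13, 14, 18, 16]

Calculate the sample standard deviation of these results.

5.4467

Step 1: Compute the mean: 14
Step 2: Sum of squared deviations from the mean: 178
Step 3: Sample variance = 178 / 6 = 29.6667
Step 4: Standard deviation = sqrt(29.6667) = 5.4467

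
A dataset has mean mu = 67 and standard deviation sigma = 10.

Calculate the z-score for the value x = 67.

0

Step 1: Recall the z-score formula: z = (x - mu) / sigma
Step 2: Substitute values: z = (67 - 67) / 10
Step 3: z = 0 / 10 = 0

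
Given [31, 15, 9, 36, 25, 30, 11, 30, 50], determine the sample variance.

171

Step 1: Compute the mean: (31 + 15 + 9 + 36 + 25 + 30 + 11 + 30 + 50) / 9 = 26.3333
Step 2: Compute squared deviations from the mean:
  (31 - 26.3333)^2 = 21.7778
  (15 - 26.3333)^2 = 128.4444
  (9 - 26.3333)^2 = 300.4444
  (36 - 26.3333)^2 = 93.4444
  (25 - 26.3333)^2 = 1.7778
  (30 - 26.3333)^2 = 13.4444
  (11 - 26.3333)^2 = 235.1111
  (30 - 26.3333)^2 = 13.4444
  (50 - 26.3333)^2 = 560.1111
Step 3: Sum of squared deviations = 1368
Step 4: Sample variance = 1368 / 8 = 171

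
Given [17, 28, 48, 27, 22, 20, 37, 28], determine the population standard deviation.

9.3667

Step 1: Compute the mean: 28.375
Step 2: Sum of squared deviations from the mean: 701.875
Step 3: Population variance = 701.875 / 8 = 87.7344
Step 4: Standard deviation = sqrt(87.7344) = 9.3667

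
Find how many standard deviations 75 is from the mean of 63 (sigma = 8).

1.5

Step 1: Recall the z-score formula: z = (x - mu) / sigma
Step 2: Substitute values: z = (75 - 63) / 8
Step 3: z = 12 / 8 = 1.5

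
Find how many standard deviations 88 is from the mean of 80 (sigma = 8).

1

Step 1: Recall the z-score formula: z = (x - mu) / sigma
Step 2: Substitute values: z = (88 - 80) / 8
Step 3: z = 8 / 8 = 1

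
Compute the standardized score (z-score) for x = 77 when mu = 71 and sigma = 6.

1

Step 1: Recall the z-score formula: z = (x - mu) / sigma
Step 2: Substitute values: z = (77 - 71) / 6
Step 3: z = 6 / 6 = 1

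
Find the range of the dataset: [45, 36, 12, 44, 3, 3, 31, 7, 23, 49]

46

Step 1: Identify the maximum value: max = 49
Step 2: Identify the minimum value: min = 3
Step 3: Range = max - min = 49 - 3 = 46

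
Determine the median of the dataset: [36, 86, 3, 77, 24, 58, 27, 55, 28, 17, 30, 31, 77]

31

Step 1: Sort the data in ascending order: [3, 17, 24, 27, 28, 30, 31, 36, 55, 58, 77, 77, 86]
Step 2: The number of values is n = 13.
Step 3: Since n is odd, the median is the middle value at position 7: 31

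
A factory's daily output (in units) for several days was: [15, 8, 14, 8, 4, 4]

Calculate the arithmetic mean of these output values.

8.8333

Step 1: Sum all values: 15 + 8 + 14 + 8 + 4 + 4 = 53
Step 2: Count the number of values: n = 6
Step 3: Mean = sum / n = 53 / 6 = 8.8333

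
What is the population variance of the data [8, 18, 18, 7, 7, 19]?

30.4722

Step 1: Compute the mean: (8 + 18 + 18 + 7 + 7 + 19) / 6 = 12.8333
Step 2: Compute squared deviations from the mean:
  (8 - 12.8333)^2 = 23.3611
  (18 - 12.8333)^2 = 26.6944
  (18 - 12.8333)^2 = 26.6944
  (7 - 12.8333)^2 = 34.0278
  (7 - 12.8333)^2 = 34.0278
  (19 - 12.8333)^2 = 38.0278
Step 3: Sum of squared deviations = 182.8333
Step 4: Population variance = 182.8333 / 6 = 30.4722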